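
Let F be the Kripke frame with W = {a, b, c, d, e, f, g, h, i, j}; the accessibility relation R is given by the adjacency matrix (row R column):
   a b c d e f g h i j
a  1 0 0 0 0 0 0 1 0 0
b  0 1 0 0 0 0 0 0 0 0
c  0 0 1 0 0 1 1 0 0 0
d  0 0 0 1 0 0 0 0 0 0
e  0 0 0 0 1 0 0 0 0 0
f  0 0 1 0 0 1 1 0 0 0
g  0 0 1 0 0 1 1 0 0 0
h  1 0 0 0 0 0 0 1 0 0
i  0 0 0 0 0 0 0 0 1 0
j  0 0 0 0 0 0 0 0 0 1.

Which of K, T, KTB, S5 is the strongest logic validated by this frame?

S5

Reflexive (axiom T): yes — every world is R-related to itself.
Symmetric (axiom B): yes — every pair in R has its reverse in R.
Euclidean (axiom 5): yes — any two successors of a common world are R-related.
So F validates K, T, KTB, S5. The strongest is S5.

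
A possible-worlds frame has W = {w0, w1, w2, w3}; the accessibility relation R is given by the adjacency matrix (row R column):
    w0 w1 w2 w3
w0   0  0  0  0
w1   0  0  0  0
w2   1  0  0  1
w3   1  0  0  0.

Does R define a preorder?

Reflexive: no — w0 is not related to itself.
Transitive: yes — every two-step R-path is closed by a direct edge.
So R is not a preorder.

No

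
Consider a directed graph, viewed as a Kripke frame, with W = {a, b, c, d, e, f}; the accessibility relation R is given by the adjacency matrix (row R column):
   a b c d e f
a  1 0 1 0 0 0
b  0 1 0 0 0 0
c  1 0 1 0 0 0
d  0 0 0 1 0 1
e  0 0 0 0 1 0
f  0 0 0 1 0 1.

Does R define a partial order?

No

Reflexive: yes — every world is R-related to itself.
Transitive: yes — every two-step R-path is closed by a direct edge.
Antisymmetric: no — a R c and c R a with a ≠ c.
So R is not a partial order.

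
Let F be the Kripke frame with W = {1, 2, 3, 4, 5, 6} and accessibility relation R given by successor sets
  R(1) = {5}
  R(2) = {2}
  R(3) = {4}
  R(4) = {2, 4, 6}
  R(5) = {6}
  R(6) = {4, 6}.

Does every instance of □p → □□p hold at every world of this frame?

By correspondence theory, 4 is valid on a frame iff R is transitive.
Transitive: no — 1 R 5 and 5 R 6, but not 1 R 6.

No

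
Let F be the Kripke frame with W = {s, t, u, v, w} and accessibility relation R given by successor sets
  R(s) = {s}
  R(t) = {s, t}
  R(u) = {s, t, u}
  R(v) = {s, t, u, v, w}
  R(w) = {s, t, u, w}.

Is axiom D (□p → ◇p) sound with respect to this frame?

Yes

The schema D characterises exactly the serial frames.
Serial: yes — every world has a successor (e.g. s R s).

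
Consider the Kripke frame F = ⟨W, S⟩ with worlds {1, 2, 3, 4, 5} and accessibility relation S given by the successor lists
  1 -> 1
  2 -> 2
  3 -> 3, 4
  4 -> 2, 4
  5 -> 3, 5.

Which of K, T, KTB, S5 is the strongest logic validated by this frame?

T

Reflexive (axiom T): yes — every world is S-related to itself.
Symmetric (axiom B): no — 3 S 4 but not 4 S 3.
Euclidean (axiom 5): no — 3 S 4 and 3 S 3, but not 4 S 3.
So F validates K, T; KTB would additionally require S to be symmetric. The strongest is T.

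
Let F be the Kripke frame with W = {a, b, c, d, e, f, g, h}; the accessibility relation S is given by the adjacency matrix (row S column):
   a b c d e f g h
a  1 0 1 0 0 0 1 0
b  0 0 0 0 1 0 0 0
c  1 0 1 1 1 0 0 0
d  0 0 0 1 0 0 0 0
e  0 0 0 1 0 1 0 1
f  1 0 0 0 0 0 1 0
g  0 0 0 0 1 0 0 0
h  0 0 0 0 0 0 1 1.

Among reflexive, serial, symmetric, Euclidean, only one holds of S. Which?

serial

Reflexive: no — b is not related to itself.
Serial: yes — every world has a successor (e.g. a S a).
Symmetric: no — a S g but not g S a.
Euclidean: no — a S c and a S g, but not c S g.
Only serial holds.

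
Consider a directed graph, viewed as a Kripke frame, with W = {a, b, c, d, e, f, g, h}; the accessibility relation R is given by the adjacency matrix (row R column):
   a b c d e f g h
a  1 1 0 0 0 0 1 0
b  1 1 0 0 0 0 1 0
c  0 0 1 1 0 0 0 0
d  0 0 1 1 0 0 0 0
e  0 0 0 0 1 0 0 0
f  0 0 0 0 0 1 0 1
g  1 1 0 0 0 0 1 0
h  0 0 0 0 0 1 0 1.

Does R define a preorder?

Reflexive: yes — every world is R-related to itself.
Transitive: yes — every two-step R-path is closed by a direct edge.
So R is a preorder.

Yes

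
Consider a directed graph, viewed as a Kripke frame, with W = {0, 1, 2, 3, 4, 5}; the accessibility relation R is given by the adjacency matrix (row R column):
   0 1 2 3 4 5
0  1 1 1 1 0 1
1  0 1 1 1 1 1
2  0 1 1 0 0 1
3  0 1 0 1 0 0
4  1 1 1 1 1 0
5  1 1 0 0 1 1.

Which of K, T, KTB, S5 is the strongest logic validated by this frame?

T

Reflexive (axiom T): yes — every world is R-related to itself.
Symmetric (axiom B): no — 0 R 1 but not 1 R 0.
Euclidean (axiom 5): no — 0 R 2 and 0 R 3, but not 2 R 3.
So F validates K, T; KTB would additionally require R to be symmetric. The strongest is T.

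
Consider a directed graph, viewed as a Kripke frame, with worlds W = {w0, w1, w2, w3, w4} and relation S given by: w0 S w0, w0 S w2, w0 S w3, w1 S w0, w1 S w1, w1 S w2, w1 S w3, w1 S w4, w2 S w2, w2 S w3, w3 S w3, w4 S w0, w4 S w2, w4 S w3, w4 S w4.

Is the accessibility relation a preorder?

Reflexive: yes — every world is S-related to itself.
Transitive: yes — every two-step S-path is closed by a direct edge.
So S is a preorder.

Yes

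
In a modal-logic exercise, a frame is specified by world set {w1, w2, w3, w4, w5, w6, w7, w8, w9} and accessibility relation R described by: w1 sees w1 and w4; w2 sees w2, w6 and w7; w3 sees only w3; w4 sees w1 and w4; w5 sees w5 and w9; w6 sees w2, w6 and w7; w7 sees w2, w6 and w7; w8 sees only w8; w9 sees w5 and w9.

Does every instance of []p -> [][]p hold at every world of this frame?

Yes

Axiom 4 corresponds to the accessibility relation being transitive.
Transitive: yes — every two-step R-path is closed by a direct edge.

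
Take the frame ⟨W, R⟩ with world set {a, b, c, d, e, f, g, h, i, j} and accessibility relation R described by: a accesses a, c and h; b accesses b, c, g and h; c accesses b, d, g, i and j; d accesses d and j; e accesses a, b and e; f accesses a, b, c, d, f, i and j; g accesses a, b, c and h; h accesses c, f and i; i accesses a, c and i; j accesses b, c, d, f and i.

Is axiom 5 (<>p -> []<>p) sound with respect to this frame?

No

By correspondence theory, 5 is valid on a frame iff R is Euclidean.
Euclidean: no — a R c and a R h, but not c R h.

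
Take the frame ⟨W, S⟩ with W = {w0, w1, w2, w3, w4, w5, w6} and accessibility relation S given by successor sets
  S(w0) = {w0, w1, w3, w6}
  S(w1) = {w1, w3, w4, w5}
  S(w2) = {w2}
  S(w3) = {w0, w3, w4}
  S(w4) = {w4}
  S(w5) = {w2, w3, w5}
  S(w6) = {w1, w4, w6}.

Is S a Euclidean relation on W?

Euclidean: no — w0 S w1 and w0 S w6, but not w1 S w6.

No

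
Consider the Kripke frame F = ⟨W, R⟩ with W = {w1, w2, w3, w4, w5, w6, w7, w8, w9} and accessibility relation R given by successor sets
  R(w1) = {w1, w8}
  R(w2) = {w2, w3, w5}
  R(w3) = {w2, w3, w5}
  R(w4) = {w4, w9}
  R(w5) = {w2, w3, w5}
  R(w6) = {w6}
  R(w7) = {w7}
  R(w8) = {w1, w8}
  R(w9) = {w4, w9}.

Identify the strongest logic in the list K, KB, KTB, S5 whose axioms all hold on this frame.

Symmetric (axiom B): yes — every pair in R has its reverse in R.
Reflexive (axiom T): yes — every world is R-related to itself.
Euclidean (axiom 5): yes — any two successors of a common world are R-related.
So F validates K, KB, KTB, S5. The strongest is S5.

S5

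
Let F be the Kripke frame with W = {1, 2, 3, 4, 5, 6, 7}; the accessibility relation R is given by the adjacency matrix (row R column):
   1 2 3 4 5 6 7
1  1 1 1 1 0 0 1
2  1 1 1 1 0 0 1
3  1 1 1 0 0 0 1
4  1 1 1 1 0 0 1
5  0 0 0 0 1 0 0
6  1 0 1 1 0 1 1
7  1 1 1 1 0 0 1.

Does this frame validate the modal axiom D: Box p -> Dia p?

Yes

Axiom D corresponds to the accessibility relation being serial.
Serial: yes — every world has a successor (e.g. 1 R 1).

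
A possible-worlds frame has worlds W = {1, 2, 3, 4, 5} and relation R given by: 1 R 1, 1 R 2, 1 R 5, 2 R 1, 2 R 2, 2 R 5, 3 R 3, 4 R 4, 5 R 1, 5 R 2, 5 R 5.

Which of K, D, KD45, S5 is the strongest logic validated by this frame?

Serial (axiom D): yes — every world has a successor (e.g. 1 R 1).
Euclidean (axiom 5): yes — any two successors of a common world are R-related.
Transitive (axiom 4): yes — every two-step R-path is closed by a direct edge.
Reflexive (axiom T): yes — every world is R-related to itself.
So F validates K, D, KD45, S5. The strongest is S5.

S5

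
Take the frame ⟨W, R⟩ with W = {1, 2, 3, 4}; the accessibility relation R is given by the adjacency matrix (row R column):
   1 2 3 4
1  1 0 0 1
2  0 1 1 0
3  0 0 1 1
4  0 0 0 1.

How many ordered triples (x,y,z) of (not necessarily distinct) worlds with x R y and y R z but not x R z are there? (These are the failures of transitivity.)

1

Enumerating: (2,3,4).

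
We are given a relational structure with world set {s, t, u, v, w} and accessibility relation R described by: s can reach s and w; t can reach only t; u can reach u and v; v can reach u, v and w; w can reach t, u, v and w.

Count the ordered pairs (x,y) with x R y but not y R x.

Enumerating: (s,w), (w,t), (w,u).

3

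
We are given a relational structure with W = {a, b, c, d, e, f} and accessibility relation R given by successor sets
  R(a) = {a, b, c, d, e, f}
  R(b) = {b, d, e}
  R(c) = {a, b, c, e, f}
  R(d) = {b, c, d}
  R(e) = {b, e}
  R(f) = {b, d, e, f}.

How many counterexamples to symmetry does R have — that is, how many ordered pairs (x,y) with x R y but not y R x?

11

Enumerating: (a,b), (a,d), (a,e), (a,f), (c,b), (c,e), (c,f), (d,c), (f,b), (f,d), (f,e).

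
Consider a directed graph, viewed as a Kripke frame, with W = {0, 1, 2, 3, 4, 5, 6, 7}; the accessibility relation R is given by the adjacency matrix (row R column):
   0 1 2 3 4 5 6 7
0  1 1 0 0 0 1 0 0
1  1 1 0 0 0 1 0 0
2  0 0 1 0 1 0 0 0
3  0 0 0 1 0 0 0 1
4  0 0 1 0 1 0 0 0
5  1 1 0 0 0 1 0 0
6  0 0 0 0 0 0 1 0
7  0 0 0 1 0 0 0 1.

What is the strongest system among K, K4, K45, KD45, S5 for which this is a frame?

S5

Transitive (axiom 4): yes — every two-step R-path is closed by a direct edge.
Euclidean (axiom 5): yes — any two successors of a common world are R-related.
Serial (axiom D): yes — every world has a successor (e.g. 0 R 0).
Reflexive (axiom T): yes — every world is R-related to itself.
So F validates K, K4, K45, KD45, S5. The strongest is S5.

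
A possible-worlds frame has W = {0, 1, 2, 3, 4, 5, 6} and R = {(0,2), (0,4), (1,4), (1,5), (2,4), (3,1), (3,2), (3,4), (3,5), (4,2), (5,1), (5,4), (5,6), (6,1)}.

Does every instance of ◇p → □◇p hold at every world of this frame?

Axiom 5 corresponds to the accessibility relation being Euclidean.
Euclidean: no — 1 R 4 and 1 R 5, but not 4 R 5.

No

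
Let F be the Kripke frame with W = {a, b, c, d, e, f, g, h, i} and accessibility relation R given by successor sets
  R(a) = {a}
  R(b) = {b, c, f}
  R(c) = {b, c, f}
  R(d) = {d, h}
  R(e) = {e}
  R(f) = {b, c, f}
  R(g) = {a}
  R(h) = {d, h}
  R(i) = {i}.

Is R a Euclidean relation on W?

Yes

Euclidean: yes — any two successors of a common world are R-related.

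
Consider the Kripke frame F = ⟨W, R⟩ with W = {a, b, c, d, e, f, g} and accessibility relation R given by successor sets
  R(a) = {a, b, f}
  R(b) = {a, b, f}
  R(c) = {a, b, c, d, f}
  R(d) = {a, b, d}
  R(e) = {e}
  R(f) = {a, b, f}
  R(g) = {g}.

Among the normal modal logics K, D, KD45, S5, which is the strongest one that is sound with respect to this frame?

D

Serial (axiom D): yes — every world has a successor (e.g. a R a).
Euclidean (axiom 5): no — c R a and c R d, but not a R d.
Transitive (axiom 4): no — d R a and a R f, but not d R f.
Reflexive (axiom T): yes — every world is R-related to itself.
So F validates K, D; KD45 would additionally require R to be Euclidean and transitive. The strongest is D.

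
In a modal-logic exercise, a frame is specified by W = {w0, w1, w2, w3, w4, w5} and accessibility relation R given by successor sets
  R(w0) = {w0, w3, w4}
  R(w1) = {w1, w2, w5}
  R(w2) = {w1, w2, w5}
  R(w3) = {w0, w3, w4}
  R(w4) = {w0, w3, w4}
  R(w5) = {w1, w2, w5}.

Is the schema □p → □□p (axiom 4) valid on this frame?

Yes

The schema 4 characterises exactly the transitive frames.
Transitive: yes — every two-step R-path is closed by a direct edge.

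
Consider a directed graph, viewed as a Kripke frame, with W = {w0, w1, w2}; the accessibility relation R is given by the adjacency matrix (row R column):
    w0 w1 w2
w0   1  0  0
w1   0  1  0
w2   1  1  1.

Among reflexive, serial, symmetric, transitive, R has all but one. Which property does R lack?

symmetric

Reflexive: yes — every world is R-related to itself.
Serial: yes — every world has a successor (e.g. w0 R w0).
Symmetric: no — w2 R w0 but not w0 R w2.
Transitive: yes — every two-step R-path is closed by a direct edge.
Only symmetric fails.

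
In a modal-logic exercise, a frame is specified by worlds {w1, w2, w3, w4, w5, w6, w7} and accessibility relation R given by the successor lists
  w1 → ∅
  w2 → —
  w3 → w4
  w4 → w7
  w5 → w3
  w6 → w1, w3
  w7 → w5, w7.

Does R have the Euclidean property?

No

Euclidean: no — w6 R w1 and w6 R w3, but not w1 R w3.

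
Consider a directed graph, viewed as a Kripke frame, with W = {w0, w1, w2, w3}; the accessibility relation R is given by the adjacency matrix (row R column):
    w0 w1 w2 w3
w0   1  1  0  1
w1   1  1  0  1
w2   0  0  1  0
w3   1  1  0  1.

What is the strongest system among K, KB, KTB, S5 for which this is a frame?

Symmetric (axiom B): yes — every pair in R has its reverse in R.
Reflexive (axiom T): yes — every world is R-related to itself.
Euclidean (axiom 5): yes — any two successors of a common world are R-related.
So F validates K, KB, KTB, S5. The strongest is S5.

S5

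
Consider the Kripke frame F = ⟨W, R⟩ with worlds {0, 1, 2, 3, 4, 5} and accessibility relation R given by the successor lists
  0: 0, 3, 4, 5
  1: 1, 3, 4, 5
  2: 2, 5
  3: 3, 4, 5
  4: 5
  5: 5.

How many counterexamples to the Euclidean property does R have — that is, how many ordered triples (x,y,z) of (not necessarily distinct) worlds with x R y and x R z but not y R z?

Enumerating: (0,3,0), (0,4,0), (0,4,3), (0,4,4), (0,5,0), (0,5,3), (0,5,4), (1,3,1), (1,4,1), (1,4,3), (1,4,4), (1,5,1), … and 7 more.
Total: 19.

19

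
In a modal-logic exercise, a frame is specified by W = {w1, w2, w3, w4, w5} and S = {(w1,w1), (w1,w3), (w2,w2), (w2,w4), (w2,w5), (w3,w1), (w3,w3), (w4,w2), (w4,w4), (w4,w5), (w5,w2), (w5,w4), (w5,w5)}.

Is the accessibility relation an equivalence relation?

Reflexive: yes — every world is S-related to itself.
Symmetric: yes — every pair in S has its reverse in S.
Transitive: yes — every two-step S-path is closed by a direct edge.
So S is an equivalence relation.

Yes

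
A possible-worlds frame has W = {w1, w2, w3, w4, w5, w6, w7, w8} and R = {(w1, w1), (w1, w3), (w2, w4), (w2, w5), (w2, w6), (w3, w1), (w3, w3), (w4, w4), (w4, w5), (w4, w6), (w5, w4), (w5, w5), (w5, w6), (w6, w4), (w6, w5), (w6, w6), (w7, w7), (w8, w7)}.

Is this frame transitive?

Yes

Transitive: yes — every two-step R-path is closed by a direct edge.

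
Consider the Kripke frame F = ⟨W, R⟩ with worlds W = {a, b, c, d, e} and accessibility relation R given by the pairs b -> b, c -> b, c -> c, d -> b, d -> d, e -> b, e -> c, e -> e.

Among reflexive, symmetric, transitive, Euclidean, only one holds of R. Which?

Reflexive: no — a is not related to itself.
Symmetric: no — c R b but not b R c.
Transitive: yes — every two-step R-path is closed by a direct edge.
Euclidean: no — e R b and e R c, but not b R c.
Only transitive holds.

transitive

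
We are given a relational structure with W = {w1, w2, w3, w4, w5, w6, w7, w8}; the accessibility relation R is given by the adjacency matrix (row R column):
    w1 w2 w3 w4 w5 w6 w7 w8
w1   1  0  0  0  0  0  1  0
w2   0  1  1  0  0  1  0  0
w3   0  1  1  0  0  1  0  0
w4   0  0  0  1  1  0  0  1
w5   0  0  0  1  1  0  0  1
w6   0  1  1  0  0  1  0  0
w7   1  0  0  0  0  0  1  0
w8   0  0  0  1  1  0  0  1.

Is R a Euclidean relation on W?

Euclidean: yes — any two successors of a common world are R-related.

Yes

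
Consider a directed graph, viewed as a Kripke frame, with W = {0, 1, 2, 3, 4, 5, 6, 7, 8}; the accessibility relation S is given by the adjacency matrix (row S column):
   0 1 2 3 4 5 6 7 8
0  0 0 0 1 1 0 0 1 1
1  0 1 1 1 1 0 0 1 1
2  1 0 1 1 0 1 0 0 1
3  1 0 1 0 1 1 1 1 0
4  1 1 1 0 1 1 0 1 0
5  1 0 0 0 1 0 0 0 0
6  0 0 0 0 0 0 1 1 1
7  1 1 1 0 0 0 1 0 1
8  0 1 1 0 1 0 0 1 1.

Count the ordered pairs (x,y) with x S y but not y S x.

Enumerating: (0,8), (1,2), (1,3), (2,0), (2,5), (3,4), (3,5), (3,6), (3,7), (4,2), (4,7), (5,0), (6,8), (7,2), (8,4).

15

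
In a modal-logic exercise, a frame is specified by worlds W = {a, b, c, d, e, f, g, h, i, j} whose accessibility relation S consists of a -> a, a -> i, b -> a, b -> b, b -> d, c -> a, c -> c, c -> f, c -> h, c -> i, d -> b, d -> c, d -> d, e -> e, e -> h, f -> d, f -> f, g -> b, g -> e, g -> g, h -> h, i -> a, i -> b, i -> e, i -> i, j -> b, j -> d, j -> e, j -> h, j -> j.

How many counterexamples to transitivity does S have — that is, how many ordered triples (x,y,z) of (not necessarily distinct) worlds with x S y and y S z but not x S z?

Enumerating: (a,i,b), (a,i,e), (b,a,i), (b,d,c), (c,f,d), (c,i,b), (c,i,e), (d,b,a), (d,c,a), (d,c,f), (d,c,h), (d,c,i), … and 9 more.
Total: 21.

21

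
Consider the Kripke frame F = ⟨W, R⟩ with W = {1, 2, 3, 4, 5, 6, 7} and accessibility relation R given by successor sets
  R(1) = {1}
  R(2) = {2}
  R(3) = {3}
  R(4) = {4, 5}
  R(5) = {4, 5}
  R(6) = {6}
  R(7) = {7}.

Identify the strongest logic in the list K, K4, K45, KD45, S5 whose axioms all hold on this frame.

S5

Transitive (axiom 4): yes — every two-step R-path is closed by a direct edge.
Euclidean (axiom 5): yes — any two successors of a common world are R-related.
Serial (axiom D): yes — every world has a successor (e.g. 1 R 1).
Reflexive (axiom T): yes — every world is R-related to itself.
So F validates K, K4, K45, KD45, S5. The strongest is S5.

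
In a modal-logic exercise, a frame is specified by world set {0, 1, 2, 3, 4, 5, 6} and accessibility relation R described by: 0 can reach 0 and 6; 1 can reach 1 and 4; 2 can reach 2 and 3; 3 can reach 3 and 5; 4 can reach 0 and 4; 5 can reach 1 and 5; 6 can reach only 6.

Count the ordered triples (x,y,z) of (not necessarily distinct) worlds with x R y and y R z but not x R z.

5

Enumerating: (1,4,0), (2,3,5), (3,5,1), (4,0,6), (5,1,4).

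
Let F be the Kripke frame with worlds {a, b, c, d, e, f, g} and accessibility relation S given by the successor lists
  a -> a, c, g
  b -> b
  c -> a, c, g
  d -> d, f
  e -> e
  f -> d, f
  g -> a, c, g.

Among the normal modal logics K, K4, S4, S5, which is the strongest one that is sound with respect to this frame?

Transitive (axiom 4): yes — every two-step S-path is closed by a direct edge.
Reflexive (axiom T): yes — every world is S-related to itself.
Euclidean (axiom 5): yes — any two successors of a common world are S-related.
So F validates K, K4, S4, S5. The strongest is S5.

S5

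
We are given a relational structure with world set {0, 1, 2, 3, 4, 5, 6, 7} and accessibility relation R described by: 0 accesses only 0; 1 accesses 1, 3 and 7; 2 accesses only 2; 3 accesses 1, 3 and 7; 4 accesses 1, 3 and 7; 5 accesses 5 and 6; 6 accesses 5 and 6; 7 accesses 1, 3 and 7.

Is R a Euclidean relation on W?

Yes

Euclidean: yes — any two successors of a common world are R-related.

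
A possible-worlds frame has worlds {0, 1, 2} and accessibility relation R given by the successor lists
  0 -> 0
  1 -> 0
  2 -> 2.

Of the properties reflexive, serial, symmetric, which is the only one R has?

serial

Reflexive: no — 1 is not related to itself.
Serial: yes — every world has a successor (e.g. 0 R 0).
Symmetric: no — 1 R 0 but not 0 R 1.
Only serial holds.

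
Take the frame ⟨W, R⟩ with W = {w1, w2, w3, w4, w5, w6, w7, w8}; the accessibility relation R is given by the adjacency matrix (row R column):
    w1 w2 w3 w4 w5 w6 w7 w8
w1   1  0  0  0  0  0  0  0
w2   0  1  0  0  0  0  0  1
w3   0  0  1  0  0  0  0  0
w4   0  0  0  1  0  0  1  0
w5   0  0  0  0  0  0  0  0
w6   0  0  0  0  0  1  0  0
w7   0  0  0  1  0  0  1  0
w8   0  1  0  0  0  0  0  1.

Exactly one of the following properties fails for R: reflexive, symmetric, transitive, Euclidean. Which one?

Reflexive: no — w5 is not related to itself.
Symmetric: yes — every pair in R has its reverse in R.
Transitive: yes — every two-step R-path is closed by a direct edge.
Euclidean: yes — any two successors of a common world are R-related.
Only reflexive fails.

reflexive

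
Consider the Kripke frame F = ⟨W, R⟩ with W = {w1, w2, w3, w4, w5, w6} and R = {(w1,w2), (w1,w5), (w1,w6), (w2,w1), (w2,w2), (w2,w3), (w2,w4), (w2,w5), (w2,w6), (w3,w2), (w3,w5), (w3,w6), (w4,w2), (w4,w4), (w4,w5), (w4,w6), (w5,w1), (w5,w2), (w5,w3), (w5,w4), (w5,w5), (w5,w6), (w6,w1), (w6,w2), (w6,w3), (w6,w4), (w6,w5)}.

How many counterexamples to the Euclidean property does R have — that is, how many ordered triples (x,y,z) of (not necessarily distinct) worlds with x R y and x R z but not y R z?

29

Enumerating: (w1,w6,w6), (w2,w1,w1), (w2,w1,w3), (w2,w1,w4), (w2,w3,w1), (w2,w3,w3), (w2,w3,w4), (w2,w4,w1), (w2,w4,w3), (w2,w6,w6), (w3,w6,w6), (w4,w6,w6), … and 17 more.
Total: 29.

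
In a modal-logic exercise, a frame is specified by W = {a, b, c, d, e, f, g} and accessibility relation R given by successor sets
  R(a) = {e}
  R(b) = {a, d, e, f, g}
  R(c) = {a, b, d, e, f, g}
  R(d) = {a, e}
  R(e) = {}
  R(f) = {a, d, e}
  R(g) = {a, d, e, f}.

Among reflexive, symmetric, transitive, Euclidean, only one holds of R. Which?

transitive

Reflexive: no — a is not related to itself.
Symmetric: no — a R e but not e R a.
Transitive: yes — every two-step R-path is closed by a direct edge.
Euclidean: no — b R a and b R d, but not a R d.
Only transitive holds.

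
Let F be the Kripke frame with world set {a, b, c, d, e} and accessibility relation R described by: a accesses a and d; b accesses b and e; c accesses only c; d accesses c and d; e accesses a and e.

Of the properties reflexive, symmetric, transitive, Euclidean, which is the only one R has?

reflexive

Reflexive: yes — every world is R-related to itself.
Symmetric: no — a R d but not d R a.
Transitive: no — a R d and d R c, but not a R c.
Euclidean: no — a R d and a R a, but not d R a.
Only reflexive holds.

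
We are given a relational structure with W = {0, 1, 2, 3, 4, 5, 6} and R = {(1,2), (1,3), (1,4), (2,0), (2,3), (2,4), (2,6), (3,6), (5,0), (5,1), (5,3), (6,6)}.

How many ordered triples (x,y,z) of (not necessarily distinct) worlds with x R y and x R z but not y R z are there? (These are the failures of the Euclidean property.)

Enumerating: (1,2,2), (1,3,2), (1,3,3), (1,3,4), (1,4,2), (1,4,3), (1,4,4), (2,0,0), (2,0,3), (2,0,4), (2,0,6), (2,3,0), … and 17 more.
Total: 29.

29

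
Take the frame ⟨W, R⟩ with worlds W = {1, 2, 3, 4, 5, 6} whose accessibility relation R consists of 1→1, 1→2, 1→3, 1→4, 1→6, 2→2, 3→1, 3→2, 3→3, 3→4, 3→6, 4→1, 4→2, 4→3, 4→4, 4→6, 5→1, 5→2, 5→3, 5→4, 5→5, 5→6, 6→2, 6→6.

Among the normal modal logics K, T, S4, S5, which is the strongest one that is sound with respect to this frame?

Reflexive (axiom T): yes — every world is R-related to itself.
Transitive (axiom 4): yes — every two-step R-path is closed by a direct edge.
Euclidean (axiom 5): no — 1 R 2 and 1 R 3, but not 2 R 3.
So F validates K, T, S4; S5 would additionally require R to be Euclidean. The strongest is S4.

S4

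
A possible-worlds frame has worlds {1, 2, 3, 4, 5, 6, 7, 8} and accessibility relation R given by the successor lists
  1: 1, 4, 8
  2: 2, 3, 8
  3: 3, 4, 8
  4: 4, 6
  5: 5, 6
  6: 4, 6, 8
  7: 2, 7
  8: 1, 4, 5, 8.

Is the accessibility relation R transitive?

No

Transitive: no — 1 R 4 and 4 R 6, but not 1 R 6.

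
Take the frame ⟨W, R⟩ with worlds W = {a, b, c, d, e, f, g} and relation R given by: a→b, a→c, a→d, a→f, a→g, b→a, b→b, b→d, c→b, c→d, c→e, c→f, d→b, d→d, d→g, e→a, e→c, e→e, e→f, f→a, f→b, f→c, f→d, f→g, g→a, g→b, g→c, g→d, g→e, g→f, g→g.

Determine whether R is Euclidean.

Euclidean: no — a R b and a R c, but not b R c.

No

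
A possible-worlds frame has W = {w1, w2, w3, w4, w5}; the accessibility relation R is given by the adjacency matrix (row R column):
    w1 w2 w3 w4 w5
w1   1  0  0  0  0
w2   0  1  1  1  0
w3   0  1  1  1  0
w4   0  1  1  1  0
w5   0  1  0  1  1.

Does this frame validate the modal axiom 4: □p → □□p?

No

The schema 4 characterises exactly the transitive frames.
Transitive: no — w5 R w2 and w2 R w3, but not w5 R w3.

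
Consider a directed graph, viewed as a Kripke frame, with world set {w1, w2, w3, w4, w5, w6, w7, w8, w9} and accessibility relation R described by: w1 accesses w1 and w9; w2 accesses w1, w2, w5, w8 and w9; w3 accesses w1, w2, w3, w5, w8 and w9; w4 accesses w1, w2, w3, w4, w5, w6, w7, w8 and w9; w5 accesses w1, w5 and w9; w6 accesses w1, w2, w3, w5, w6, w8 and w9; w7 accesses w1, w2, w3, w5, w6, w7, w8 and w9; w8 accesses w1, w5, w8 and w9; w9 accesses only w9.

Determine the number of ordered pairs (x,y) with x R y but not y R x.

Enumerating: (w1,w9), (w2,w1), (w2,w5), (w2,w8), (w2,w9), (w3,w1), (w3,w2), (w3,w5), (w3,w8), (w3,w9), (w4,w1), (w4,w2), … and 24 more.
Total: 36.

36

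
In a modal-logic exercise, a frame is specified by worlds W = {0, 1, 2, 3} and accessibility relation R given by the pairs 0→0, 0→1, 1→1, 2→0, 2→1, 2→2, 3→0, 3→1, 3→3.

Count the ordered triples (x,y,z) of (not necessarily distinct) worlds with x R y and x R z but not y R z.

7

Enumerating: (0,1,0), (2,0,2), (2,1,0), (2,1,2), (3,0,3), (3,1,0), (3,1,3).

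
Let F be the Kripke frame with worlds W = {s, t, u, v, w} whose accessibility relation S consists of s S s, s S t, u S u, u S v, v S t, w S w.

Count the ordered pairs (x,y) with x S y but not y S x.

Enumerating: (s,t), (u,v), (v,t).

3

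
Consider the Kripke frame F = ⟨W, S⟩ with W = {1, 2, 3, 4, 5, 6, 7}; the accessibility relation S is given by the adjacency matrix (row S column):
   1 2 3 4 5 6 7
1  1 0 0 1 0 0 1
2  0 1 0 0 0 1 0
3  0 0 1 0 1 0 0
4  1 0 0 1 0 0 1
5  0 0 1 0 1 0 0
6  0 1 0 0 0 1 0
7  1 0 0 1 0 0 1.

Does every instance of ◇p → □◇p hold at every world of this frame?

Yes

By correspondence theory, 5 is valid on a frame iff S is Euclidean.
Euclidean: yes — any two successors of a common world are S-related.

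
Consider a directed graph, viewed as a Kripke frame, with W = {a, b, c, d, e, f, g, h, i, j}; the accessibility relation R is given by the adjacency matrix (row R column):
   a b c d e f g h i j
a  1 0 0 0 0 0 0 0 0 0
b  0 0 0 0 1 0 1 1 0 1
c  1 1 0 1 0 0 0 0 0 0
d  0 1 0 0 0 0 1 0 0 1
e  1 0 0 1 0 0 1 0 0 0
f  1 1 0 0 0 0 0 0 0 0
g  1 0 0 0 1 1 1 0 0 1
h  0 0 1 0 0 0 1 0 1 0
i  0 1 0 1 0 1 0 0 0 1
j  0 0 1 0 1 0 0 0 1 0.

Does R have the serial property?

Serial: yes — every world has a successor (e.g. a R a).

Yes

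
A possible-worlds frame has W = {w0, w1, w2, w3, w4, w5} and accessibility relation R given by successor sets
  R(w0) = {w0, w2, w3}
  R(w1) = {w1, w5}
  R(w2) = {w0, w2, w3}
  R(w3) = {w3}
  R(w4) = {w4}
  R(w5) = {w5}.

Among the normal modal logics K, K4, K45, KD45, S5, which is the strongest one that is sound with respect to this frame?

Transitive (axiom 4): yes — every two-step R-path is closed by a direct edge.
Euclidean (axiom 5): no — w0 R w3 and w0 R w2, but not w3 R w2.
Serial (axiom D): yes — every world has a successor (e.g. w0 R w0).
Reflexive (axiom T): yes — every world is R-related to itself.
So F validates K, K4; K45 would additionally require R to be Euclidean. The strongest is K4.

K4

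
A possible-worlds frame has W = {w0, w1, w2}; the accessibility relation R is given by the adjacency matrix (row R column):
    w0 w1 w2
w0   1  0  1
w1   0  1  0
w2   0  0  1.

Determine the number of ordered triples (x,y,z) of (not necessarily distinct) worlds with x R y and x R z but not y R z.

Enumerating: (w0,w2,w0).

1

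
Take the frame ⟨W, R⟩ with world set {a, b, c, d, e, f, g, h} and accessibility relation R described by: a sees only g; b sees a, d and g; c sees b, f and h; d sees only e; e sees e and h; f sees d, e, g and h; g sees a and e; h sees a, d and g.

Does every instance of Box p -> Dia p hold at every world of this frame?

By correspondence theory, D is valid on a frame iff R is serial.
Serial: yes — every world has a successor (e.g. a R g).

Yes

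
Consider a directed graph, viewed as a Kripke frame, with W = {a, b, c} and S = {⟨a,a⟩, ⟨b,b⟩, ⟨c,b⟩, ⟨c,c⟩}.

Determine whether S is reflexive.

Yes

Reflexive: yes — every world is S-related to itself.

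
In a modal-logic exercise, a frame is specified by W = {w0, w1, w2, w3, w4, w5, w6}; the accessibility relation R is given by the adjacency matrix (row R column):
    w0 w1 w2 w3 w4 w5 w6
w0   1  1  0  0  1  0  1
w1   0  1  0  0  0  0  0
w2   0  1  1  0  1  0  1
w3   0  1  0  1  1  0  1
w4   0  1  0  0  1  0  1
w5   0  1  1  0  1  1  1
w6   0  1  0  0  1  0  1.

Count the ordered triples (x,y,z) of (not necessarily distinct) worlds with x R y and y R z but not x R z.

R is transitive; there are no such tuples.

0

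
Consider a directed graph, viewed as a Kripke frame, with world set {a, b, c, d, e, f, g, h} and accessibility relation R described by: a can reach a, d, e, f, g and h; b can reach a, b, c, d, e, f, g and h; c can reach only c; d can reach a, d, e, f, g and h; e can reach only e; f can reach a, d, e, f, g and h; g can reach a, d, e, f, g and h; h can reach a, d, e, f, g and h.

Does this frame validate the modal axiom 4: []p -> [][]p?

The schema 4 characterises exactly the transitive frames.
Transitive: yes — every two-step R-path is closed by a direct edge.

Yes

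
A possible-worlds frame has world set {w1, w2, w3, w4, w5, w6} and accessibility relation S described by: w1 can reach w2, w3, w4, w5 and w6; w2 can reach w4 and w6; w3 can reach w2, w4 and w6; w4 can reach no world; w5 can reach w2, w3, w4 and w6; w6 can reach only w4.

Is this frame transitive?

Yes

Transitive: yes — every two-step S-path is closed by a direct edge.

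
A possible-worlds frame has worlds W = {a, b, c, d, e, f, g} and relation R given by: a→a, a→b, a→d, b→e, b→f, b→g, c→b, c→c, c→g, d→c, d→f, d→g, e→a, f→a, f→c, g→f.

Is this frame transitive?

No

Transitive: no — a R b and b R e, but not a R e.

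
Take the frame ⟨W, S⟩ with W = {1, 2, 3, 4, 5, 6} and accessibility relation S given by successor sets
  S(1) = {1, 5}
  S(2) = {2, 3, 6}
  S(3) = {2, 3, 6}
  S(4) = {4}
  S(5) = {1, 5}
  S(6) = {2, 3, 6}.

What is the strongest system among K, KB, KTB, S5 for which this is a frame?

S5

Symmetric (axiom B): yes — every pair in S has its reverse in S.
Reflexive (axiom T): yes — every world is S-related to itself.
Euclidean (axiom 5): yes — any two successors of a common world are S-related.
So F validates K, KB, KTB, S5. The strongest is S5.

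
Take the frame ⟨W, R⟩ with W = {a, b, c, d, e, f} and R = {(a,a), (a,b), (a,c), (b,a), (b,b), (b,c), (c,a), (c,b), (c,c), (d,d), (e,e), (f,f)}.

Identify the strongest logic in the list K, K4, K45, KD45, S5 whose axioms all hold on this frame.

Transitive (axiom 4): yes — every two-step R-path is closed by a direct edge.
Euclidean (axiom 5): yes — any two successors of a common world are R-related.
Serial (axiom D): yes — every world has a successor (e.g. a R a).
Reflexive (axiom T): yes — every world is R-related to itself.
So F validates K, K4, K45, KD45, S5. The strongest is S5.

S5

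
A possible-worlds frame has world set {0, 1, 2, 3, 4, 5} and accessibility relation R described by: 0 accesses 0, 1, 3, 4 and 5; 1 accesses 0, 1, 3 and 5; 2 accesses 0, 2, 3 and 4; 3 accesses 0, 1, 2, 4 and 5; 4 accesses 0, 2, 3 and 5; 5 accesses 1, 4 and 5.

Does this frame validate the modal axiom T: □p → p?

No

By correspondence theory, T is valid on a frame iff R is reflexive.
Reflexive: no — 3 is not related to itself.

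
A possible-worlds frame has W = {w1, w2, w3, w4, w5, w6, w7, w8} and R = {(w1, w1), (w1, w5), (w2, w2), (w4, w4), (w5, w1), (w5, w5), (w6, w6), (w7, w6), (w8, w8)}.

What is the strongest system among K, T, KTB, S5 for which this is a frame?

K

Reflexive (axiom T): no — w3 is not related to itself.
Symmetric (axiom B): no — w7 R w6 but not w6 R w7.
Euclidean (axiom 5): yes — any two successors of a common world are R-related.
So F validates K; T would additionally require R to be reflexive. The strongest is K.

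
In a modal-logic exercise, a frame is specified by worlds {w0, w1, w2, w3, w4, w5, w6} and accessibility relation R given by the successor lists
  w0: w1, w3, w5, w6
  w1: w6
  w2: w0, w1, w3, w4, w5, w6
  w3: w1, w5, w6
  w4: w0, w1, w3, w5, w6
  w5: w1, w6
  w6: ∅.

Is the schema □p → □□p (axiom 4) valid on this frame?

Axiom 4 corresponds to the accessibility relation being transitive.
Transitive: yes — every two-step R-path is closed by a direct edge.

Yes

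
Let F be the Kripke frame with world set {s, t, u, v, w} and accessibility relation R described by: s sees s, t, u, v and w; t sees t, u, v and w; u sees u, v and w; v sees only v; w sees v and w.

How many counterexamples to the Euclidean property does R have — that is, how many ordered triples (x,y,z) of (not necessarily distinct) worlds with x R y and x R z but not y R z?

Enumerating: (s,t,s), (s,u,s), (s,u,t), (s,v,s), (s,v,t), (s,v,u), (s,v,w), (s,w,s), (s,w,t), (s,w,u), (t,u,t), (t,v,t), … and 8 more.
Total: 20.

20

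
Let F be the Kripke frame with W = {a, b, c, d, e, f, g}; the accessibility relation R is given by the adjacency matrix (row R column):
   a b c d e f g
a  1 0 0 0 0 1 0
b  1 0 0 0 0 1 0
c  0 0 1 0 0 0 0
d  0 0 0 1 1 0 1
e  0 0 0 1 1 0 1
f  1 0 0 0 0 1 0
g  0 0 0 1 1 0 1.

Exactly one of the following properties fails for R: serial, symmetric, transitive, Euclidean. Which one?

Serial: yes — every world has a successor (e.g. a R a).
Symmetric: no — b R a but not a R b.
Transitive: yes — every two-step R-path is closed by a direct edge.
Euclidean: yes — any two successors of a common world are R-related.
Only symmetric fails.

symmetric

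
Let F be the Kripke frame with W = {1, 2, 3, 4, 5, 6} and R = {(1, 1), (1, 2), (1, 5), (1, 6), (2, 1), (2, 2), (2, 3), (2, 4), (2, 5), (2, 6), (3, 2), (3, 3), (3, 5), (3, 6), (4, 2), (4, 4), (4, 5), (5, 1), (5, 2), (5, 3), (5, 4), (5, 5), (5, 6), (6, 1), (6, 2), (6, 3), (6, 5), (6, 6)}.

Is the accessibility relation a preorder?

Reflexive: yes — every world is R-related to itself.
Transitive: no — 1 R 2 and 2 R 3, but not 1 R 3.
So R is not a preorder.

No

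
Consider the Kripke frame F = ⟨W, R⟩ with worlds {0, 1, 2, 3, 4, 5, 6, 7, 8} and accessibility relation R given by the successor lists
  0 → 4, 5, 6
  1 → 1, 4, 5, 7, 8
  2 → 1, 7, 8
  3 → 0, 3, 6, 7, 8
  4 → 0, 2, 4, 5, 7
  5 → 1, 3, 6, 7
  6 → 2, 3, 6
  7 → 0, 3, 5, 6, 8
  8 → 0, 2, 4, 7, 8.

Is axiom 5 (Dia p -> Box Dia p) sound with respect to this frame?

No

Axiom 5 corresponds to the accessibility relation being Euclidean.
Euclidean: no — 0 R 4 and 0 R 6, but not 4 R 6.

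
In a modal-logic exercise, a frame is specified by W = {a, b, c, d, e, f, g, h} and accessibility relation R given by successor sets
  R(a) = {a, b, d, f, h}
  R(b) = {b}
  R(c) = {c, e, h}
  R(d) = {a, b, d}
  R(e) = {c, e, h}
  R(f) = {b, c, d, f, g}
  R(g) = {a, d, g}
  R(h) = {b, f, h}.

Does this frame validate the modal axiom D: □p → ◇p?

Axiom D corresponds to the accessibility relation being serial.
Serial: yes — every world has a successor (e.g. a R a).

Yes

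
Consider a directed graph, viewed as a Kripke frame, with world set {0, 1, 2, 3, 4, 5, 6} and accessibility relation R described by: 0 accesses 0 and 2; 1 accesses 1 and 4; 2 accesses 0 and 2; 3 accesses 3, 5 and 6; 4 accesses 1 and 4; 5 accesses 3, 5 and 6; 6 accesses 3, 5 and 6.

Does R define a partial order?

Reflexive: yes — every world is R-related to itself.
Transitive: yes — every two-step R-path is closed by a direct edge.
Antisymmetric: no — 0 R 2 and 2 R 0 with 0 ≠ 2.
So R is not a partial order.

No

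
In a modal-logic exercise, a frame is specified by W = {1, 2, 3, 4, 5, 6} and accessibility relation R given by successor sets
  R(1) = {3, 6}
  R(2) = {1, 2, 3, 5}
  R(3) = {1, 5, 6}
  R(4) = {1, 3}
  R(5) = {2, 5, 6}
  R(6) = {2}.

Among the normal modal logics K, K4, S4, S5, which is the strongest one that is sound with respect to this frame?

Transitive (axiom 4): no — 1 R 3 and 3 R 5, but not 1 R 5.
Reflexive (axiom T): no — 1 is not related to itself.
Euclidean (axiom 5): no — 1 R 6 and 1 R 3, but not 6 R 3.
So F validates K; K4 would additionally require R to be transitive. The strongest is K.

K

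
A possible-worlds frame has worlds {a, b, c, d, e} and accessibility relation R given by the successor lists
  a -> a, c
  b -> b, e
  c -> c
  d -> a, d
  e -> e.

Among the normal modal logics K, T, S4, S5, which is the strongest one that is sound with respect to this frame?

T

Reflexive (axiom T): yes — every world is R-related to itself.
Transitive (axiom 4): no — d R a and a R c, but not d R c.
Euclidean (axiom 5): no — a R c and a R a, but not c R a.
So F validates K, T; S4 would additionally require R to be transitive. The strongest is T.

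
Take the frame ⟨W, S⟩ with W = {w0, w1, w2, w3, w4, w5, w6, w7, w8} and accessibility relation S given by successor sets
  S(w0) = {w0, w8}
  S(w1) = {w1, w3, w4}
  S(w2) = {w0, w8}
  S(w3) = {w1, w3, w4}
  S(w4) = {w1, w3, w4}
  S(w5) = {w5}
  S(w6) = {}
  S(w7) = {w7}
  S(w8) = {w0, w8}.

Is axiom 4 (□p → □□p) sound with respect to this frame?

The schema 4 characterises exactly the transitive frames.
Transitive: yes — every two-step S-path is closed by a direct edge.

Yes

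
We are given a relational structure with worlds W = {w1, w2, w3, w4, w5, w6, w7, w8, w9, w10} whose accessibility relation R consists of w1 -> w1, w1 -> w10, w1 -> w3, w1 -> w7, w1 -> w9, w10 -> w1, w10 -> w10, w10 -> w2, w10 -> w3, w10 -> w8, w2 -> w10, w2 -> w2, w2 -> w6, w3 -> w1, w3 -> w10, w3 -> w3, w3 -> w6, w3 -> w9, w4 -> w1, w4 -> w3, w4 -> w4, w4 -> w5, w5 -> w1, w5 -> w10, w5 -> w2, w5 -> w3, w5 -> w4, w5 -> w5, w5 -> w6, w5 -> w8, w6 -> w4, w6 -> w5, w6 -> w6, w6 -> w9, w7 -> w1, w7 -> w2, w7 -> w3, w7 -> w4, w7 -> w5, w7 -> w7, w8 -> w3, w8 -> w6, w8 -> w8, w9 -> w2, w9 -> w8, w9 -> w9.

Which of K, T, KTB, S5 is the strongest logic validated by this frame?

T

Reflexive (axiom T): yes — every world is R-related to itself.
Symmetric (axiom B): no — w1 R w9 but not w9 R w1.
Euclidean (axiom 5): no — w1 R w10 and w1 R w7, but not w10 R w7.
So F validates K, T; KTB would additionally require R to be symmetric. The strongest is T.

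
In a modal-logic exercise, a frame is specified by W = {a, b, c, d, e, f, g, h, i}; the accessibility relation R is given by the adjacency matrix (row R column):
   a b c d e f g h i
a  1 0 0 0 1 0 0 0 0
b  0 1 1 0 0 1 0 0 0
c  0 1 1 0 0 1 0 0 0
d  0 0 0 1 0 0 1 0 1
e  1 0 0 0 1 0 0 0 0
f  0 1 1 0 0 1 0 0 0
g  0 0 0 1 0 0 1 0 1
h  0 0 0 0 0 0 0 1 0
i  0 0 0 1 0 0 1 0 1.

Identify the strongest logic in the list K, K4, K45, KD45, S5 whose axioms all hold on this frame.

Transitive (axiom 4): yes — every two-step R-path is closed by a direct edge.
Euclidean (axiom 5): yes — any two successors of a common world are R-related.
Serial (axiom D): yes — every world has a successor (e.g. a R a).
Reflexive (axiom T): yes — every world is R-related to itself.
So F validates K, K4, K45, KD45, S5. The strongest is S5.

S5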